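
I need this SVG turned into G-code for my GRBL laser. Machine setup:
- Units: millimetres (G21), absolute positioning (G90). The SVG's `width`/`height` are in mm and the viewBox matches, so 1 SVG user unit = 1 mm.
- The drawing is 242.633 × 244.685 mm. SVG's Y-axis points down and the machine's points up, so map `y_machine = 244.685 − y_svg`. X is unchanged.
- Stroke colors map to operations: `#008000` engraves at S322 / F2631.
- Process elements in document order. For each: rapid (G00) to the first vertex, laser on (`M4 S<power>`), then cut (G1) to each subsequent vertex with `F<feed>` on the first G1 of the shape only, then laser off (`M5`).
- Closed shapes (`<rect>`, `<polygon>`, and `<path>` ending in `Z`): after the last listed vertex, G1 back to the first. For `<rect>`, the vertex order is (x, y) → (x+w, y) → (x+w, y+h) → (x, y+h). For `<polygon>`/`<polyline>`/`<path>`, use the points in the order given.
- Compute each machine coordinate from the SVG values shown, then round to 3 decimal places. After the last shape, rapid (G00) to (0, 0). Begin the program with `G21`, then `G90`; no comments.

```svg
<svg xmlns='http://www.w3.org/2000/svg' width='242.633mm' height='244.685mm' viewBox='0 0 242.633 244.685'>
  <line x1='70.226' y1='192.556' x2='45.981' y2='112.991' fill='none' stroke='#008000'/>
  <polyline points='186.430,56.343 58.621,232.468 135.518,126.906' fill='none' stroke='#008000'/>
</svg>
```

viewBox `0 0 242.633 244.685` with mm width/height → 1 unit = 1 mm. Flip: y_m = 244.685 − y_svg.

**Shape 1** — `<line>` line segment, stroke `#008000` → engrave (S322, F2631). Machine vertices: (70.226,52.129) → (45.981,131.694). Open path.

**Shape 2** — `<polyline>` open polyline, stroke `#008000` → engrave (S322, F2631). Machine vertices: (186.430,188.342) → (58.621,12.217) → (135.518,117.779). Open path.

G21
G90
G00 X70.226 Y52.129
M4 S322
G1 X45.981 Y131.694 F2631
M5
G00 X186.430 Y188.342
M4 S322
G1 X58.621 Y12.217 F2631
G1 X135.518 Y117.779
M5
G00 X0.000 Y0.000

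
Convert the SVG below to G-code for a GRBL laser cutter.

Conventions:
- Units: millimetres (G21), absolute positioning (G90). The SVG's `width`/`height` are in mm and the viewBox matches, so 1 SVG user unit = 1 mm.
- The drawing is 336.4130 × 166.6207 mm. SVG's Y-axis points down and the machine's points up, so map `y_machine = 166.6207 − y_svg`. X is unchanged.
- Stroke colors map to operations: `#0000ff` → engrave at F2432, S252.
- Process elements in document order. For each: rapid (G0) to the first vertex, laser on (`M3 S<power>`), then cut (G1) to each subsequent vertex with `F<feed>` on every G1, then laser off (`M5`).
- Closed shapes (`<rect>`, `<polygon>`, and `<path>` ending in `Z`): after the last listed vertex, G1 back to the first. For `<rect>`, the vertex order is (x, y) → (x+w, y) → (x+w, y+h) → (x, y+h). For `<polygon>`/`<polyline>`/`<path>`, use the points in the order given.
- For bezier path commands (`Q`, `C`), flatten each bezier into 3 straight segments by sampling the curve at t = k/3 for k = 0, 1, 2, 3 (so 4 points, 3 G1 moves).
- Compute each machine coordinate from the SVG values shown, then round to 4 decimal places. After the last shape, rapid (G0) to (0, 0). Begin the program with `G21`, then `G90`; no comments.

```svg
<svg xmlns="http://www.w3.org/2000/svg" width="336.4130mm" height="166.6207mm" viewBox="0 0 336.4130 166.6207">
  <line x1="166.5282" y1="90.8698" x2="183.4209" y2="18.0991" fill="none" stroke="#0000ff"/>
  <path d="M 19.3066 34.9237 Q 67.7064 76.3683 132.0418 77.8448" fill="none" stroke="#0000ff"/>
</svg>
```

1 u = 1 mm; y_m = 166.6207 − y.

[1] `<line>` line segment, #0000ff→engrave S252 F2432: (166.5282,75.7509) → (183.4209,148.5216)

[2] `<path>` quadratic bezier, #0000ff→engrave S252 F2432: (19.3066,131.6970) → (53.3438,108.5082) → (90.9222,94.2011) → (132.0418,88.7759)

G21
G90
G0 X166.5282 Y75.7509
M3 S252
G1 X183.4209 Y148.5216 F2432
M5
G0 X19.3066 Y131.6970
M3 S252
G1 X53.3438 Y108.5082 F2432
G1 X90.9222 Y94.2011 F2432
G1 X132.0418 Y88.7759 F2432
M5
G0 X0.0000 Y0.0000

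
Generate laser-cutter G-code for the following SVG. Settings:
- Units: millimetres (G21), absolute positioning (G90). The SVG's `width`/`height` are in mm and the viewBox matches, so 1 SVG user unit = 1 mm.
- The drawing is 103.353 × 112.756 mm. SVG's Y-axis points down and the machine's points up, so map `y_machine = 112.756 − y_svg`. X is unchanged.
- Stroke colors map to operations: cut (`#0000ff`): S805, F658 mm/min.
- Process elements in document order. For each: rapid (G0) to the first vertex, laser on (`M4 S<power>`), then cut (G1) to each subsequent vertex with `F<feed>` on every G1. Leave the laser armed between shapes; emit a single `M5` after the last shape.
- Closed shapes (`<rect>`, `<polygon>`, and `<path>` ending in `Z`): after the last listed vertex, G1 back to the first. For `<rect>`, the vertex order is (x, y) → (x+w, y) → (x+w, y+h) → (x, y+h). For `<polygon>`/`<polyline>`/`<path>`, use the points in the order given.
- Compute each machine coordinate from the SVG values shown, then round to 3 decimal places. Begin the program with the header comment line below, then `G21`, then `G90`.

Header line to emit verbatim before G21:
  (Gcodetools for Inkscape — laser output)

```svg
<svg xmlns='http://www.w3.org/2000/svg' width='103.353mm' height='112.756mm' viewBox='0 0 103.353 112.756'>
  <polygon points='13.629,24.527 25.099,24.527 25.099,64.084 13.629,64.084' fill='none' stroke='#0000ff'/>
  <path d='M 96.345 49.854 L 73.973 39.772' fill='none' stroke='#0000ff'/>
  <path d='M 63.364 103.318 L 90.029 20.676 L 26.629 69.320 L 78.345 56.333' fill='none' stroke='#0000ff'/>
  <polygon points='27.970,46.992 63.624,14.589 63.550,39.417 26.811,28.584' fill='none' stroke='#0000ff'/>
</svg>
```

(Gcodetools for Inkscape — laser output)
G21
G90
G0 X13.629 Y88.229
M4 S805
G1 X25.099 Y88.229 F658
G1 X25.099 Y48.672 F658
G1 X13.629 Y48.672 F658
G1 X13.629 Y88.229 F658
G0 X96.345 Y62.902
M4 S805
G1 X73.973 Y72.984 F658
G0 X63.364 Y9.438
M4 S805
G1 X90.029 Y92.080 F658
G1 X26.629 Y43.436 F658
G1 X78.345 Y56.423 F658
G0 X27.970 Y65.764
M4 S805
G1 X63.624 Y98.167 F658
G1 X63.550 Y73.339 F658
G1 X26.811 Y84.172 F658
G1 X27.970 Y65.764 F658
M5

viewBox `0 0 103.353 112.756` with mm width/height → 1 unit = 1 mm. Flip: y_m = 112.756 − y_svg.

**Shape 1** — `<polygon>` rectangle, stroke `#0000ff` → cut (S805, F658). Machine vertices: (13.629,88.229) → (25.099,88.229) → (25.099,48.672) → (13.629,48.672) → (13.629,88.229). Closed: final G1 returns to the first vertex.

**Shape 2** — `<path>` line segment, stroke `#0000ff` → cut (S805, F658). Machine vertices: (96.345,62.902) → (73.973,72.984). Open path.

**Shape 3** — `<path>` open polyline, stroke `#0000ff` → cut (S805, F658). Machine vertices: (63.364,9.438) → (90.029,92.080) → (26.629,43.436) → (78.345,56.423). Open path.

**Shape 4** — `<polygon>` closed polygon, stroke `#0000ff` → cut (S805, F658). Machine vertices: (27.970,65.764) → (63.624,98.167) → (63.550,73.339) → (26.811,84.172) → (27.970,65.764). Closed: final G1 returns to the first vertex.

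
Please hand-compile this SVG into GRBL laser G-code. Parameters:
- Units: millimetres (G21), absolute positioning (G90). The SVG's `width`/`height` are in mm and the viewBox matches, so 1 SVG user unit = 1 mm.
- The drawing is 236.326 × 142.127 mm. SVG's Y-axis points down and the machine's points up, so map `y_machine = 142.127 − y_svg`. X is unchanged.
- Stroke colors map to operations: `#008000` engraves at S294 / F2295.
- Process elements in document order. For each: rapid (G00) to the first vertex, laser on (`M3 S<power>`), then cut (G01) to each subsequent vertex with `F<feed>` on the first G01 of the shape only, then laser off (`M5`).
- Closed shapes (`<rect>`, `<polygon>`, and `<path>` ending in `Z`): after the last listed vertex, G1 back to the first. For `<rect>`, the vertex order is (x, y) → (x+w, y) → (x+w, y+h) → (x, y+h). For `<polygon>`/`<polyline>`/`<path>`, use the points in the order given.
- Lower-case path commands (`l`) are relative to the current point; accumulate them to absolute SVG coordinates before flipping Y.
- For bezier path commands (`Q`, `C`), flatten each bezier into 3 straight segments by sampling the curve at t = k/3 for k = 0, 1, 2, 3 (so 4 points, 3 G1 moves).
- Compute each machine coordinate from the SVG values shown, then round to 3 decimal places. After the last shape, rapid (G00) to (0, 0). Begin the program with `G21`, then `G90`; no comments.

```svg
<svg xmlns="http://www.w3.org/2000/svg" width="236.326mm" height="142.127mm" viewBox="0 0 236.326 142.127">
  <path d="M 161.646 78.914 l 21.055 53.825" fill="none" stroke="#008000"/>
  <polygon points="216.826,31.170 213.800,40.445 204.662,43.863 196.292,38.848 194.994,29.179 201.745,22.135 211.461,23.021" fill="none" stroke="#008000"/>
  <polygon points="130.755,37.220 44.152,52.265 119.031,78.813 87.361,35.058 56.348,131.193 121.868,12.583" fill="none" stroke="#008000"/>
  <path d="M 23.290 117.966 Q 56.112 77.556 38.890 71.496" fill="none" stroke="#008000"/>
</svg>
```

G21
G90
G00 X161.646 Y63.213
M3 S294
G01 X182.701 Y9.388 F2295
M5
G00 X216.826 Y110.957
M3 S294
G01 X213.800 Y101.682 F2295
G01 X204.662 Y98.264
G01 X196.292 Y103.279
G01 X194.994 Y112.948
G01 X201.745 Y119.992
G01 X211.461 Y119.106
G01 X216.826 Y110.957
M5
G00 X130.755 Y104.907
M3 S294
G01 X44.152 Y89.862 F2295
G01 X119.031 Y63.314
G01 X87.361 Y107.069
G01 X56.348 Y10.934
G01 X121.868 Y129.544
G01 X130.755 Y104.907
M5
G00 X23.290 Y24.161
M3 S294
G01 X39.611 Y47.284 F2295
G01 X44.811 Y62.774
G01 X38.890 Y70.631
M5
G00 X0.000 Y0.000

viewBox `0 0 236.326 142.127` with mm width/height → 1 unit = 1 mm. Flip: y_m = 142.127 − y_svg.

**Shape 1** — `<path>` line segment, stroke `#008000` → engrave (S294, F2295). Machine vertices: (161.646,63.213) → (182.701,9.388). Open path.

**Shape 2** — `<polygon>` regular polygon, stroke `#008000` → engrave (S294, F2295). Machine vertices: (216.826,110.957) → (213.800,101.682) → (204.662,98.264) → (196.292,103.279) → (194.994,112.948) → (201.745,119.992) → (211.461,119.106) → (216.826,110.957). Closed: final G1 returns to the first vertex.

**Shape 3** — `<polygon>` closed polygon, stroke `#008000` → engrave (S294, F2295). Machine vertices: (130.755,104.907) → (44.152,89.862) → (119.031,63.314) → (87.361,107.069) → (56.348,10.934) → (121.868,129.544) → (130.755,104.907). Closed: final G1 returns to the first vertex.

**Shape 4** — `<path>` quadratic bezier, stroke `#008000` → engrave (S294, F2295). Control points (SVG): P0=(23.290,117.966), P1=(56.112,77.556), P2=(38.890,71.496); sampled at t=k/3. Machine vertices: (23.290,24.161) → (39.611,47.284) → (44.811,62.774) → (38.890,70.631). Open path.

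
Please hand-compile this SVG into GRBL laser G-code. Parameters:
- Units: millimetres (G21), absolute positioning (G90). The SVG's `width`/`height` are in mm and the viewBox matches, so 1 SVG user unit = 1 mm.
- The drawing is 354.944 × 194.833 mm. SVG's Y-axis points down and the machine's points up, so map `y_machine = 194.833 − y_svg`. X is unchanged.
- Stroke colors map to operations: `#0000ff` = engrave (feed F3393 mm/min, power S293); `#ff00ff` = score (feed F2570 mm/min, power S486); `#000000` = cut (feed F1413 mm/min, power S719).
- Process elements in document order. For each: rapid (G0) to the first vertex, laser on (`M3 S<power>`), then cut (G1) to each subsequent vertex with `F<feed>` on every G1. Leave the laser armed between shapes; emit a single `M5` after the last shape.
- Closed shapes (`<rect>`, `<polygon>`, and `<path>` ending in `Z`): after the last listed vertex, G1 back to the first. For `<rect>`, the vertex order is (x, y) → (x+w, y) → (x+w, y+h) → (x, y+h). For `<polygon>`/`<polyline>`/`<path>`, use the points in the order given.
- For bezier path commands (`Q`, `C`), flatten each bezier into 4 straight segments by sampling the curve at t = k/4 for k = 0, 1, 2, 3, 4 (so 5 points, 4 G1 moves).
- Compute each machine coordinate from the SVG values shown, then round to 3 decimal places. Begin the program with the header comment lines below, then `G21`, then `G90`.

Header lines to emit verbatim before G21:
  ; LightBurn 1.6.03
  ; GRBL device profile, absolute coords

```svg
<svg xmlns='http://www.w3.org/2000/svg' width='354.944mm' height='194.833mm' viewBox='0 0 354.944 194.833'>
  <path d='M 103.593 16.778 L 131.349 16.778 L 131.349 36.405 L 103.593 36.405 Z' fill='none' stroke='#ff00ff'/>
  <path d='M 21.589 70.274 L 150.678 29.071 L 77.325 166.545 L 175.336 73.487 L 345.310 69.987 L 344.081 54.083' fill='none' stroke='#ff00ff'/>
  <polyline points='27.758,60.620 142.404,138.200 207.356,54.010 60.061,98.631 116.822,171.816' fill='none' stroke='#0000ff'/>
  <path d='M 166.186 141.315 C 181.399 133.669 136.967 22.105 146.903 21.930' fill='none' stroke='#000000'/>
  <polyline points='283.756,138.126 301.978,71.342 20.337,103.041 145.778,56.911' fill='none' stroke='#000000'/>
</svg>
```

1 u = 1 mm; y_m = 194.833 − y.

[1] `<path>` rectangle, #ff00ff→score S486 F2570: (103.593,178.055) → (131.349,178.055) → (131.349,158.428) → (103.593,158.428) → (103.593,178.055) (closed)

[2] `<path>` open polyline, #ff00ff→score S486 F2570: (21.589,124.559) → (150.678,165.762) → (77.325,28.288) → (175.336,121.346) → (345.310,124.846) → (344.081,140.750)

[3] `<polyline>` open polyline, #0000ff→engrave S293 F3393: (27.758,134.213) → (142.404,56.633) → (207.356,140.823) → (60.061,96.202) → (116.822,23.017)

[4] `<path>` cubic bezier, #000000→cut S719 F1413: (166.186,53.518) → (168.194,75.373) → (158.523,116.012) → (147.864,155.250) → (146.903,172.903)

[5] `<polyline>` open polyline, #000000→cut S719 F1413: (283.756,56.707) → (301.978,123.491) → (20.337,91.792) → (145.778,137.922)

; LightBurn 1.6.03
; GRBL device profile, absolute coords
G21
G90
G0 X103.593 Y178.055
M3 S486
G1 X131.349 Y178.055 F2570
G1 X131.349 Y158.428 F2570
G1 X103.593 Y158.428 F2570
G1 X103.593 Y178.055 F2570
G0 X21.589 Y124.559
M3 S486
G1 X150.678 Y165.762 F2570
G1 X77.325 Y28.288 F2570
G1 X175.336 Y121.346 F2570
G1 X345.310 Y124.846 F2570
G1 X344.081 Y140.750 F2570
G0 X27.758 Y134.213
M3 S293
G1 X142.404 Y56.633 F3393
G1 X207.356 Y140.823 F3393
G1 X60.061 Y96.202 F3393
G1 X116.822 Y23.017 F3393
G0 X166.186 Y53.518
M3 S719
G1 X168.194 Y75.373 F1413
G1 X158.523 Y116.012 F1413
G1 X147.864 Y155.250 F1413
G1 X146.903 Y172.903 F1413
G0 X283.756 Y56.707
M3 S719
G1 X301.978 Y123.491 F1413
G1 X20.337 Y91.792 F1413
G1 X145.778 Y137.922 F1413
M5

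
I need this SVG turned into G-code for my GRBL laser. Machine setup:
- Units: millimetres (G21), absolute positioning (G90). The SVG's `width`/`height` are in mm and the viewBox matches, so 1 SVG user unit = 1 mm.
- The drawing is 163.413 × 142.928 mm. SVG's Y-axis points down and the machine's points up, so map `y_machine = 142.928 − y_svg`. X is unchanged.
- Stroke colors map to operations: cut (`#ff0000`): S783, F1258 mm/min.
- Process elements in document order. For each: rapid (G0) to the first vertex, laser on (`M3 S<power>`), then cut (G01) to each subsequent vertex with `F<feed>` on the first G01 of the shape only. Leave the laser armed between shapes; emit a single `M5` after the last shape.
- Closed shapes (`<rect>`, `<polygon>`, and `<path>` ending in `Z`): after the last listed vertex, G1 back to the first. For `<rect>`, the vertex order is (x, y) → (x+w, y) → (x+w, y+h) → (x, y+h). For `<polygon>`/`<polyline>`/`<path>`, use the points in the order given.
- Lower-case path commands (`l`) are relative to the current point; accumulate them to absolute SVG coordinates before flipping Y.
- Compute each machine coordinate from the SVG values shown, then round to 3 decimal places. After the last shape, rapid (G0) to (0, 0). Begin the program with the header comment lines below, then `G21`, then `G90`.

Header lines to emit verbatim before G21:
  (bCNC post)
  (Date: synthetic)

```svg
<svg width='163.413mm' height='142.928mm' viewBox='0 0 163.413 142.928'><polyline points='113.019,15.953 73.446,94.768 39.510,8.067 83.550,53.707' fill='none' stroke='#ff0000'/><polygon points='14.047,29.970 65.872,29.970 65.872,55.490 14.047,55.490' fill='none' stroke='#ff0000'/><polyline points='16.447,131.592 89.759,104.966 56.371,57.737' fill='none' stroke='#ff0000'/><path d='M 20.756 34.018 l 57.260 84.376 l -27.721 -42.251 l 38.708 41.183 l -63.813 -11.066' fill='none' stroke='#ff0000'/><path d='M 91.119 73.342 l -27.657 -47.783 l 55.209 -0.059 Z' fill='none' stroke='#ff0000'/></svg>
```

(bCNC post)
(Date: synthetic)
G21
G90
G0 X113.019 Y126.975
M3 S783
G01 X73.446 Y48.160 F1258
G01 X39.510 Y134.861
G01 X83.550 Y89.221
G0 X14.047 Y112.958
M3 S783
G01 X65.872 Y112.958 F1258
G01 X65.872 Y87.438
G01 X14.047 Y87.438
G01 X14.047 Y112.958
G0 X16.447 Y11.336
M3 S783
G01 X89.759 Y37.962 F1258
G01 X56.371 Y85.191
G0 X20.756 Y108.910
M3 S783
G01 X78.016 Y24.534 F1258
G01 X50.295 Y66.785
G01 X89.003 Y25.602
G01 X25.190 Y36.668
G0 X91.119 Y69.586
M3 S783
G01 X63.462 Y117.369 F1258
G01 X118.671 Y117.428
G01 X91.119 Y69.586
M5
G0 X0.000 Y0.000

Since the viewBox matches the mm dimensions, user units are millimetres directly. The only transform is the Y-flip y_m = 142.928 − y_svg.

Shape 1 is a open polyline drawn with `<polyline>`. Its stroke #ff0000 means cut at S783, F1258. After flipping Y the toolpath is (113.019,126.975) → (73.446,48.160) → (39.510,134.861) → (83.550,89.221).

Shape 2 is a rectangle drawn with `<polygon>`. Its stroke #ff0000 means cut at S783, F1258. After flipping Y the toolpath is (14.047,112.958) → (65.872,112.958) → (65.872,87.438) → (14.047,87.438) → (14.047,112.958), returning to the start.

Shape 3 is a open polyline drawn with `<polyline>`. Its stroke #ff0000 means cut at S783, F1258. After flipping Y the toolpath is (16.447,11.336) → (89.759,37.962) → (56.371,85.191).

Shape 4 is a open polyline drawn with `<path>`. Its stroke #ff0000 means cut at S783, F1258. After flipping Y the toolpath is (20.756,108.910) → (78.016,24.534) → (50.295,66.785) → (89.003,25.602) → (25.190,36.668).

Shape 5 is a regular polygon drawn with `<path>`. Its stroke #ff0000 means cut at S783, F1258. After flipping Y the toolpath is (91.119,69.586) → (63.462,117.369) → (118.671,117.428) → (91.119,69.586), returning to the start.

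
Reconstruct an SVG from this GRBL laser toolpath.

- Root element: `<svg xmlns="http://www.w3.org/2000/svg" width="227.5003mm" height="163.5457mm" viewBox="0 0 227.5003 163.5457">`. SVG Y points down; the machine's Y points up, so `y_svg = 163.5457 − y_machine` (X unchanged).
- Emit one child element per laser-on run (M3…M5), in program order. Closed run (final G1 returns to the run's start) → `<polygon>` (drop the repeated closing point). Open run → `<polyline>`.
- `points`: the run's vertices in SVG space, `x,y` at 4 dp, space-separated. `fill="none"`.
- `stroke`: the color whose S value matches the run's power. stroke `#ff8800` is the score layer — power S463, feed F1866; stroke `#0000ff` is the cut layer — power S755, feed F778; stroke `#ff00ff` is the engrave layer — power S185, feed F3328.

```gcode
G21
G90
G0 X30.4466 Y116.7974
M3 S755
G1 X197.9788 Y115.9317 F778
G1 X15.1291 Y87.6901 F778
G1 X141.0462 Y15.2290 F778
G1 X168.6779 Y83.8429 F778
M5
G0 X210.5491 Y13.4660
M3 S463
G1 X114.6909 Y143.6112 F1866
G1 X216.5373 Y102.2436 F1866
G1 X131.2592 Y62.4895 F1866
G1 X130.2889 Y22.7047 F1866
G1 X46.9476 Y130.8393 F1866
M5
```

<svg xmlns="http://www.w3.org/2000/svg" width="227.5003mm" height="163.5457mm" viewBox="0 0 227.5003 163.5457">
  <polyline points="30.4466,46.7483 197.9788,47.6140 15.1291,75.8556 141.0462,148.3167 168.6779,79.7028" fill="none" stroke="#0000ff"/>
  <polyline points="210.5491,150.0797 114.6909,19.9345 216.5373,61.3021 131.2592,101.0562 130.2889,140.8410 46.9476,32.7064" fill="none" stroke="#ff8800"/>
</svg>

y_svg = 163.5457 − y_m.

[1] S755→`#0000ff` (cut); open run; points: 30.4466,46.7483 197.9788,47.6140 15.1291,75.8556 141.0462,148.3167 168.6779,79.7028

[2] S463→`#ff8800` (score); open run; points: 210.5491,150.0797 114.6909,19.9345 216.5373,61.3021 131.2592,101.0562 130.2889,140.8410 46.9476,32.7064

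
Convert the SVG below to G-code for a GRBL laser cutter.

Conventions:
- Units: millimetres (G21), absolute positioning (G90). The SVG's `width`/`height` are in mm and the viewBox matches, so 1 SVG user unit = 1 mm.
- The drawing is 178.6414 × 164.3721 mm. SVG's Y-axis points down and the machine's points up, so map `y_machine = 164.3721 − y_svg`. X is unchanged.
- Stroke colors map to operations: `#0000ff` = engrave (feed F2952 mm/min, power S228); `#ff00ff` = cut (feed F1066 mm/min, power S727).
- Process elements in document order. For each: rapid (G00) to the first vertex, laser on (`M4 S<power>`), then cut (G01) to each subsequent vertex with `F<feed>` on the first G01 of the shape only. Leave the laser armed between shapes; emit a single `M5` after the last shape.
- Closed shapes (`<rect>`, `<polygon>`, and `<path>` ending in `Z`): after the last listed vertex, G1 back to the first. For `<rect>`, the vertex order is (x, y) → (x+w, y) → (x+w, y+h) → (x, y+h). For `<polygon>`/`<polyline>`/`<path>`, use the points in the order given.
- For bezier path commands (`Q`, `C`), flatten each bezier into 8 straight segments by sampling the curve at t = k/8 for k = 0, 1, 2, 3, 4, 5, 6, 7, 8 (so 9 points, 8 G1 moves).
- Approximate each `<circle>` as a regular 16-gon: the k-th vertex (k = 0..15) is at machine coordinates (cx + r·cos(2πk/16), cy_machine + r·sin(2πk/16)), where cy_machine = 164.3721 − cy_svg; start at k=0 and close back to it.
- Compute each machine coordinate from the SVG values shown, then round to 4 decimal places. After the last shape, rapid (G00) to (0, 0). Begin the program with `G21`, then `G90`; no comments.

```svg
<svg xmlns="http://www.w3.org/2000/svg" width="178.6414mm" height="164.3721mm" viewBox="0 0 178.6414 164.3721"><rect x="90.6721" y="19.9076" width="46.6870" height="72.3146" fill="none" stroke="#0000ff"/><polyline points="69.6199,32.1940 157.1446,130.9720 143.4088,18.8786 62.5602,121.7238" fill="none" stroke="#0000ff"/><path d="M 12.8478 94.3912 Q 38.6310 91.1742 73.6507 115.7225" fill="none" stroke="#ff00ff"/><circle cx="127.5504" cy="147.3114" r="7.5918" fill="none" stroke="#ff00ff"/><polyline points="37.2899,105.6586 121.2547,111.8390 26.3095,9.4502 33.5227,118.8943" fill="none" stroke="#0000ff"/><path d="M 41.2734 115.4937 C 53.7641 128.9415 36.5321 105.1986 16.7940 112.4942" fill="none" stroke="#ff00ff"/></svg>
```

viewBox `0 0 178.6414 164.3721` with mm width/height → 1 unit = 1 mm. Flip: y_m = 164.3721 − y_svg.

**Shape 1** — `<rect>` rectangle, stroke `#0000ff` → engrave (S228, F2952). Machine vertices: (90.6721,144.4645) → (137.3591,144.4645) → (137.3591,72.1499) → (90.6721,72.1499) → (90.6721,144.4645). Closed: final G1 returns to the first vertex.

**Shape 2** — `<polyline>` open polyline, stroke `#0000ff` → engrave (S228, F2952). Machine vertices: (69.6199,132.1781) → (157.1446,33.4001) → (143.4088,145.4935) → (62.5602,42.6483). Open path.

**Shape 3** — `<path>` quadratic bezier, stroke `#ff00ff` → cut (S727, F1066). Control points (SVG): P0=(12.8478,94.3912), P1=(38.6310,91.1742), P2=(73.6507,115.7225); sampled at t=k/8. Machine vertices: (12.8478,69.9809) → (19.4379,70.3513) → (26.3167,69.8541) → (33.4841,68.4892) → (40.9401,66.2566) → (48.6848,63.1563) → (56.7181,59.1884) → (65.0401,54.3528) → (73.6507,48.6496). Open path.

**Shape 4** — `<circle>` circle, stroke `#ff00ff` → cut (S727, F1066). Machine vertices: (135.1422,17.0607) → (134.5643,19.9660) → (132.9186,22.4289) → (130.4557,24.0746) → (127.5504,24.6525) → (124.6451,24.0746) → (122.1822,22.4289) → (120.5365,19.9660) → (119.9586,17.0607) → (120.5365,14.1554) → (122.1822,11.6925) → (124.6451,10.0468) → (127.5504,9.4689) → (130.4557,10.0468) → (132.9186,11.6925) → (134.5643,14.1554) → (135.1422,17.0607). Closed: final G1 returns to the first vertex.

**Shape 5** — `<polyline>` open polyline, stroke `#0000ff` → engrave (S228, F2952). Machine vertices: (37.2899,58.7135) → (121.2547,52.5331) → (26.3095,154.9219) → (33.5227,45.4778). Open path.

**Shape 6** — `<path>` cubic bezier, stroke `#ff00ff` → cut (S727, F1066). Control points (SVG): P0=(41.2734,115.4937), P1=(53.7641,128.9415), P2=(36.5321,105.1986), P3=(16.7940,112.4942); sampled at t=k/8. Machine vertices: (41.2734,48.8784) → (44.6173,45.4455) → (45.4937,44.6997) → (44.2214,45.8414) → (41.1195,48.0711) → (36.5069,50.5891) → (30.7024,52.5960) → (24.0252,53.2921) → (16.7940,51.8779). Open path.

G21
G90
G00 X90.6721 Y144.4645
M4 S228
G01 X137.3591 Y144.4645 F2952
G01 X137.3591 Y72.1499
G01 X90.6721 Y72.1499
G01 X90.6721 Y144.4645
G00 X69.6199 Y132.1781
M4 S228
G01 X157.1446 Y33.4001 F2952
G01 X143.4088 Y145.4935
G01 X62.5602 Y42.6483
G00 X12.8478 Y69.9809
M4 S727
G01 X19.4379 Y70.3513 F1066
G01 X26.3167 Y69.8541
G01 X33.4841 Y68.4892
G01 X40.9401 Y66.2566
G01 X48.6848 Y63.1563
G01 X56.7181 Y59.1884
G01 X65.0401 Y54.3528
G01 X73.6507 Y48.6496
G00 X135.1422 Y17.0607
M4 S727
G01 X134.5643 Y19.9660 F1066
G01 X132.9186 Y22.4289
G01 X130.4557 Y24.0746
G01 X127.5504 Y24.6525
G01 X124.6451 Y24.0746
G01 X122.1822 Y22.4289
G01 X120.5365 Y19.9660
G01 X119.9586 Y17.0607
G01 X120.5365 Y14.1554
G01 X122.1822 Y11.6925
G01 X124.6451 Y10.0468
G01 X127.5504 Y9.4689
G01 X130.4557 Y10.0468
G01 X132.9186 Y11.6925
G01 X134.5643 Y14.1554
G01 X135.1422 Y17.0607
G00 X37.2899 Y58.7135
M4 S228
G01 X121.2547 Y52.5331 F2952
G01 X26.3095 Y154.9219
G01 X33.5227 Y45.4778
G00 X41.2734 Y48.8784
M4 S727
G01 X44.6173 Y45.4455 F1066
G01 X45.4937 Y44.6997
G01 X44.2214 Y45.8414
G01 X41.1195 Y48.0711
G01 X36.5069 Y50.5891
G01 X30.7024 Y52.5960
G01 X24.0252 Y53.2921
G01 X16.7940 Y51.8779
M5
G00 X0.0000 Y0.0000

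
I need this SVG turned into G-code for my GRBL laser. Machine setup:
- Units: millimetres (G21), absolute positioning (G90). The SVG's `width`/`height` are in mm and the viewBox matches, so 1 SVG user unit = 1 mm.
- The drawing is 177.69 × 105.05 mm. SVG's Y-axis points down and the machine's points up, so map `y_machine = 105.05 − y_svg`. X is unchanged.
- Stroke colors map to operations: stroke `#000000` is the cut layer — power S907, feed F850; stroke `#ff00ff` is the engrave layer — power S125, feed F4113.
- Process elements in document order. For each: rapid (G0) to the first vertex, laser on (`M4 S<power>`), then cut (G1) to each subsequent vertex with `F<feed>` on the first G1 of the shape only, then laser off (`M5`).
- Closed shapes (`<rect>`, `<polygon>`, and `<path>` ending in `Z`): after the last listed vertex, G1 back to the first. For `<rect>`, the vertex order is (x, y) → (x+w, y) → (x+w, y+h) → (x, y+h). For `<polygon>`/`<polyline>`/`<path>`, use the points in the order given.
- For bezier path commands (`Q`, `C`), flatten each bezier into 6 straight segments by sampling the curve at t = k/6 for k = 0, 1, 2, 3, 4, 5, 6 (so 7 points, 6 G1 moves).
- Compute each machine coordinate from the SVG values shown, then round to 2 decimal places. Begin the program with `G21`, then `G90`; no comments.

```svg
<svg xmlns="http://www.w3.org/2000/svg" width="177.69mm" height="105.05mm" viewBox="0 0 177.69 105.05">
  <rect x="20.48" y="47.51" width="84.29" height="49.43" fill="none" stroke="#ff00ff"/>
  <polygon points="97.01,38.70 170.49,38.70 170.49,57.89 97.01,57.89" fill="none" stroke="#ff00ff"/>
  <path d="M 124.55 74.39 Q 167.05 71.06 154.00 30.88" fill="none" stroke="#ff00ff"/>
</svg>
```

G21
G90
G0 X20.48 Y57.54
M4 S125
G1 X104.77 Y57.54 F4113
G1 X104.77 Y8.11
G1 X20.48 Y8.11
G1 X20.48 Y57.54
M5
G0 X97.01 Y66.35
M4 S125
G1 X170.49 Y66.35 F4113
G1 X170.49 Y47.16
G1 X97.01 Y47.16
G1 X97.01 Y66.35
M5
G0 X124.55 Y30.66
M4 S125
G1 X137.17 Y32.79 F4113
G1 X146.71 Y36.97
G1 X153.16 Y43.20
G1 X156.53 Y51.48
G1 X156.81 Y61.80
G1 X154.00 Y74.17
M5

viewBox `0 0 177.69 105.05` with mm width/height → 1 unit = 1 mm. Flip: y_m = 105.05 − y_svg.

**Shape 1** — `<rect>` rectangle, stroke `#ff00ff` → engrave (S125, F4113). Machine vertices: (20.48,57.54) → (104.77,57.54) → (104.77,8.11) → (20.48,8.11) → (20.48,57.54). Closed: final G1 returns to the first vertex.

**Shape 2** — `<polygon>` rectangle, stroke `#ff00ff` → engrave (S125, F4113). Machine vertices: (97.01,66.35) → (170.49,66.35) → (170.49,47.16) → (97.01,47.16) → (97.01,66.35). Closed: final G1 returns to the first vertex.

**Shape 3** — `<path>` quadratic bezier, stroke `#ff00ff` → engrave (S125, F4113). Control points (SVG): P0=(124.55,74.39), P1=(167.05,71.06), P2=(154.00,30.88); sampled at t=k/6. Machine vertices: (124.55,30.66) → (137.17,32.79) → (146.71,36.97) → (153.16,43.20) → (156.53,51.48) → (156.81,61.80) → (154.00,74.17). Open path.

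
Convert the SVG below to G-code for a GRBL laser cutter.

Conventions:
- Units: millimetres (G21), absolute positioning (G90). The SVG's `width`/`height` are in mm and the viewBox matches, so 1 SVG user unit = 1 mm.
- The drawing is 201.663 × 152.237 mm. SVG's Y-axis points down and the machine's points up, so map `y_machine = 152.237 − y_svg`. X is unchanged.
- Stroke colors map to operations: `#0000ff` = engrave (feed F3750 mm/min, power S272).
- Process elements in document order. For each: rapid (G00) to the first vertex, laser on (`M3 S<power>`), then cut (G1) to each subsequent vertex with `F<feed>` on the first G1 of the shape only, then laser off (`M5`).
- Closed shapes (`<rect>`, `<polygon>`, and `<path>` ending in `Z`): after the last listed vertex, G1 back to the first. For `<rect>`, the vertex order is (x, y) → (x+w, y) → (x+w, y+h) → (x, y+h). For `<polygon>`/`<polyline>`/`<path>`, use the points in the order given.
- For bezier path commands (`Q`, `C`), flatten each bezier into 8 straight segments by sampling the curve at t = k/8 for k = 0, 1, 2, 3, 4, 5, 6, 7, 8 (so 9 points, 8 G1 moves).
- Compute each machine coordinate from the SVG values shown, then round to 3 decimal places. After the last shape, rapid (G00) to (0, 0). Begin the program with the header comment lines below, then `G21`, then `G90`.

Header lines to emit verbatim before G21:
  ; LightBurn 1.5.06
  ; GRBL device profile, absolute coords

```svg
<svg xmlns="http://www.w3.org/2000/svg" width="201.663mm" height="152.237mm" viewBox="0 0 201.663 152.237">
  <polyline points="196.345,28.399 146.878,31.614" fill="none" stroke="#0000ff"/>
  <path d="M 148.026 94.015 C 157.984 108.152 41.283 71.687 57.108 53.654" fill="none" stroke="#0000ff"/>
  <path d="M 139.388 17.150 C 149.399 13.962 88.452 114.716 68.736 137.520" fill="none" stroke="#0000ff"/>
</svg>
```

; LightBurn 1.5.06
; GRBL device profile, absolute coords
G21
G90
G00 X196.345 Y123.838
M3 S272
G1 X146.878 Y120.623 F3750
M5
G00 X148.026 Y58.222
M3 S272
G1 X146.329 Y55.158 F3750
G1 X135.796 Y56.028
G1 X119.462 Y60.025
G1 X100.367 Y66.339
G1 X81.546 Y74.160
G1 X66.038 Y82.681
G1 X56.880 Y91.091
G1 X57.108 Y98.583
M5
G00 X139.388 Y135.087
M3 S272
G1 X140.035 Y131.765 F3750
G1 X135.345 Y120.831
G1 X126.631 Y104.415
G1 X115.210 Y84.649
G1 X102.395 Y63.665
G1 X89.501 Y43.594
G1 X77.843 Y26.567
G1 X68.736 Y14.717
M5
G00 X0.000 Y0.000

1 u = 1 mm; y_m = 152.237 − y.

[1] `<polyline>` line segment, #0000ff→engrave S272 F3750: (196.345,123.838) → (146.878,120.623)

[2] `<path>` cubic bezier, #0000ff→engrave S272 F3750: (148.026,58.222) → (146.329,55.158) → (135.796,56.028) → (119.462,60.025) → (100.367,66.339) → (81.546,74.160) → (66.038,82.681) → (56.880,91.091) → (57.108,98.583)

[3] `<path>` cubic bezier, #0000ff→engrave S272 F3750: (139.388,135.087) → (140.035,131.765) → (135.345,120.831) → (126.631,104.415) → (115.210,84.649) → (102.395,63.665) → (89.501,43.594) → (77.843,26.567) → (68.736,14.717)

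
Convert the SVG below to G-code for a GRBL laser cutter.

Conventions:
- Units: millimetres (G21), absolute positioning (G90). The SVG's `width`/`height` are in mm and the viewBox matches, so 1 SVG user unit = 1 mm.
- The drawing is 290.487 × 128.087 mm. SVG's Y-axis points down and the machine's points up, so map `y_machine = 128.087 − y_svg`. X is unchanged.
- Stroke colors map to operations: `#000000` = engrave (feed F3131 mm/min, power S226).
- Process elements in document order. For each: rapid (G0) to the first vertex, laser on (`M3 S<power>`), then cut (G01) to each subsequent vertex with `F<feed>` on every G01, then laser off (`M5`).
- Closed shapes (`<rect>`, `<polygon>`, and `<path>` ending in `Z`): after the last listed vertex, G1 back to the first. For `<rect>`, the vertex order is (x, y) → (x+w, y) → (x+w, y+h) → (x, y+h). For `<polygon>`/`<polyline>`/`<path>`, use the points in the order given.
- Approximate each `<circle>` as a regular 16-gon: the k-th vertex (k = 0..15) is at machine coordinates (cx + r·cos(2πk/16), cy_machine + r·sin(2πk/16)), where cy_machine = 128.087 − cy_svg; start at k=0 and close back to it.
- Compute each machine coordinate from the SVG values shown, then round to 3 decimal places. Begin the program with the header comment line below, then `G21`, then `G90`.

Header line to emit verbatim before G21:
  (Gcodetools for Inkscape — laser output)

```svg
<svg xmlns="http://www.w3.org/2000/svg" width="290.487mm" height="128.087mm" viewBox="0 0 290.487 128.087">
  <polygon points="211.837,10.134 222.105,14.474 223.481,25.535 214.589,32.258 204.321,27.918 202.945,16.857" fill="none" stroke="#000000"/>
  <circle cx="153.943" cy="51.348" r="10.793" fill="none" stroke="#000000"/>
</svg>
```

(Gcodetools for Inkscape — laser output)
G21
G90
G0 X211.837 Y117.953
M3 S226
G01 X222.105 Y113.613 F3131
G01 X223.481 Y102.552 F3131
G01 X214.589 Y95.829 F3131
G01 X204.321 Y100.169 F3131
G01 X202.945 Y111.230 F3131
G01 X211.837 Y117.953 F3131
M5
G0 X164.736 Y76.739
M3 S226
G01 X163.914 Y80.869 F3131
G01 X161.575 Y84.371 F3131
G01 X158.073 Y86.710 F3131
G01 X153.943 Y87.532 F3131
G01 X149.813 Y86.710 F3131
G01 X146.311 Y84.371 F3131
G01 X143.972 Y80.869 F3131
G01 X143.150 Y76.739 F3131
G01 X143.972 Y72.609 F3131
G01 X146.311 Y69.107 F3131
G01 X149.813 Y66.768 F3131
G01 X153.943 Y65.946 F3131
G01 X158.073 Y66.768 F3131
G01 X161.575 Y69.107 F3131
G01 X163.914 Y72.609 F3131
G01 X164.736 Y76.739 F3131
M5

1 u = 1 mm; y_m = 128.087 − y.

[1] `<polygon>` regular polygon, #000000→engrave S226 F3131: (211.837,117.953) → (222.105,113.613) → (223.481,102.552) → (214.589,95.829) → (204.321,100.169) → (202.945,111.230) → (211.837,117.953) (closed)

[2] `<circle>` circle, #000000→engrave S226 F3131: (164.736,76.739) → (163.914,80.869) → (161.575,84.371) → (158.073,86.710) → (153.943,87.532) → (149.813,86.710) → (146.311,84.371) → (143.972,80.869) → (143.150,76.739) → (143.972,72.609) → (146.311,69.107) → (149.813,66.768) → (153.943,65.946) → (158.073,66.768) → (161.575,69.107) → (163.914,72.609) → (164.736,76.739) (closed)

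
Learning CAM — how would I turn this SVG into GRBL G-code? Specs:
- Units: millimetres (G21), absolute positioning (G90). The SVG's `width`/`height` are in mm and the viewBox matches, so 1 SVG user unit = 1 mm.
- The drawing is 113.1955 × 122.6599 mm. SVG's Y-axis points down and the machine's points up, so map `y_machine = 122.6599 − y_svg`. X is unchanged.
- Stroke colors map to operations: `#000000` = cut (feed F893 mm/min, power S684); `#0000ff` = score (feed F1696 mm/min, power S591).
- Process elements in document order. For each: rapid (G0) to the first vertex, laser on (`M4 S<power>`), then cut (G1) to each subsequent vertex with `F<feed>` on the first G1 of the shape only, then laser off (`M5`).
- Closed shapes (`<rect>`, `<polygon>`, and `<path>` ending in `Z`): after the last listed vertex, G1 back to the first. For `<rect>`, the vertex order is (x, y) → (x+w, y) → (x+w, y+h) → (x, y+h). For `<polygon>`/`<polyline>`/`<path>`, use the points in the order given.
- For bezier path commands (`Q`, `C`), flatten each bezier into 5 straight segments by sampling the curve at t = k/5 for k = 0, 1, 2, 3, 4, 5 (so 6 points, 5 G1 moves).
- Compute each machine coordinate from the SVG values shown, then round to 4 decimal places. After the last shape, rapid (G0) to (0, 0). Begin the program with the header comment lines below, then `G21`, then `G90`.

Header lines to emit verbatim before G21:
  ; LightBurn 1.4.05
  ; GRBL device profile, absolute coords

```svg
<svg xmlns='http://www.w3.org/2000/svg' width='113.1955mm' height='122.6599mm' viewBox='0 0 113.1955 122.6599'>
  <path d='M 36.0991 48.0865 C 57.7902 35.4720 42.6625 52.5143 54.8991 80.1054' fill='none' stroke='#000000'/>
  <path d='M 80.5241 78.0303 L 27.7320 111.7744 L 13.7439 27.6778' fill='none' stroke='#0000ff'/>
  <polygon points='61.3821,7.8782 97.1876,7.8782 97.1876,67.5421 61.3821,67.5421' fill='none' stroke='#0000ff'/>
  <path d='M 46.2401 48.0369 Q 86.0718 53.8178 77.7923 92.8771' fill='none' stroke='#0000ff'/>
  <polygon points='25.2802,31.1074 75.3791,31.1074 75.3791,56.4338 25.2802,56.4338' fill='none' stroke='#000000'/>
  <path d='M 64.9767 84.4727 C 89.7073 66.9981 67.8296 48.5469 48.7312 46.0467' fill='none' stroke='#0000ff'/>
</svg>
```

Since the viewBox matches the mm dimensions, user units are millimetres directly. The only transform is the Y-flip y_m = 122.6599 − y_svg.

Shape 1 is a cubic bezier drawn with `<path>`. Its stroke #000000 means cut at S684, F893. After flipping Y the toolpath is (36.0991,74.5734) → (45.2090,78.7361) → (48.5631,76.6984) → (49.2423,69.3775) → (50.3274,57.6904) → (54.8991,42.5545).

Shape 2 is a open polyline drawn with `<path>`. Its stroke #0000ff means score at S591, F1696. After flipping Y the toolpath is (80.5241,44.6296) → (27.7320,10.8855) → (13.7439,94.9821).

Shape 3 is a rectangle drawn with `<polygon>`. Its stroke #0000ff means score at S591, F1696. After flipping Y the toolpath is (61.3821,114.7817) → (97.1876,114.7817) → (97.1876,55.1178) → (61.3821,55.1178) → (61.3821,114.7817), returning to the start.

Shape 4 is a quadratic bezier drawn with `<path>`. Its stroke #0000ff means score at S591, F1696. After flipping Y the toolpath is (46.2401,74.6230) → (60.2483,70.9795) → (70.4077,64.6737) → (76.7181,55.7057) → (79.1797,44.0754) → (77.7923,29.7828).

Shape 5 is a rectangle drawn with `<polygon>`. Its stroke #000000 means cut at S684, F893. After flipping Y the toolpath is (25.2802,91.5525) → (75.3791,91.5525) → (75.3791,66.2261) → (25.2802,66.2261) → (25.2802,91.5525), returning to the start.

Shape 6 is a cubic bezier drawn with `<path>`. Its stroke #0000ff means score at S591, F1696. After flipping Y the toolpath is (64.9767,38.1872) → (74.6172,48.6537) → (75.4422,58.5421) → (69.8225,67.0398) → (60.1287,73.3344) → (48.7312,76.6132).

; LightBurn 1.4.05
; GRBL device profile, absolute coords
G21
G90
G0 X36.0991 Y74.5734
M4 S684
G1 X45.2090 Y78.7361 F893
G1 X48.5631 Y76.6984
G1 X49.2423 Y69.3775
G1 X50.3274 Y57.6904
G1 X54.8991 Y42.5545
M5
G0 X80.5241 Y44.6296
M4 S591
G1 X27.7320 Y10.8855 F1696
G1 X13.7439 Y94.9821
M5
G0 X61.3821 Y114.7817
M4 S591
G1 X97.1876 Y114.7817 F1696
G1 X97.1876 Y55.1178
G1 X61.3821 Y55.1178
G1 X61.3821 Y114.7817
M5
G0 X46.2401 Y74.6230
M4 S591
G1 X60.2483 Y70.9795 F1696
G1 X70.4077 Y64.6737
G1 X76.7181 Y55.7057
G1 X79.1797 Y44.0754
G1 X77.7923 Y29.7828
M5
G0 X25.2802 Y91.5525
M4 S684
G1 X75.3791 Y91.5525 F893
G1 X75.3791 Y66.2261
G1 X25.2802 Y66.2261
G1 X25.2802 Y91.5525
M5
G0 X64.9767 Y38.1872
M4 S591
G1 X74.6172 Y48.6537 F1696
G1 X75.4422 Y58.5421
G1 X69.8225 Y67.0398
G1 X60.1287 Y73.3344
G1 X48.7312 Y76.6132
M5
G0 X0.0000 Y0.0000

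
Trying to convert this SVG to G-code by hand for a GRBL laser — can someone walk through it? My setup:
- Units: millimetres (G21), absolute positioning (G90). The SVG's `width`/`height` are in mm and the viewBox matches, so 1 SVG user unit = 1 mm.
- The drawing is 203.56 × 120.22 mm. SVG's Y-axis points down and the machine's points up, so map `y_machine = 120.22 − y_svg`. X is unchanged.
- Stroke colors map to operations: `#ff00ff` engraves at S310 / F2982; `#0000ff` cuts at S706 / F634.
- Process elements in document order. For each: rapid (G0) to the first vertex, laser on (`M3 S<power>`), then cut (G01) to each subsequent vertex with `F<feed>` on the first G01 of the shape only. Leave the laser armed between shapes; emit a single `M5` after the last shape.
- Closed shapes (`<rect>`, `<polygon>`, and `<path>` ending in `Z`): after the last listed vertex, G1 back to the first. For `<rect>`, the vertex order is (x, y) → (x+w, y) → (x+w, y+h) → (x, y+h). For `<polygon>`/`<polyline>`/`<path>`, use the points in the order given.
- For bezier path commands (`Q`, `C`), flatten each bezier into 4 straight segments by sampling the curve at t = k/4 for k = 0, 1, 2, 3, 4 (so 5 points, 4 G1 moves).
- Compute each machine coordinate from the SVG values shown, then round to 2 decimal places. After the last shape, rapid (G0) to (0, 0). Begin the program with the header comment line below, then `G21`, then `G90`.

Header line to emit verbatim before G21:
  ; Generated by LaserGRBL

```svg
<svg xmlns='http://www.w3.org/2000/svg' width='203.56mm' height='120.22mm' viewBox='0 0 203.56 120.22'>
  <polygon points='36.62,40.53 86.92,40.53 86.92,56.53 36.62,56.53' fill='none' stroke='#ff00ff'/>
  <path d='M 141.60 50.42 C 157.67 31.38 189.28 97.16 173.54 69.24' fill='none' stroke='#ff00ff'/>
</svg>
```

; Generated by LaserGRBL
G21
G90
G0 X36.62 Y79.69
M3 S310
G01 X86.92 Y79.69 F2982
G01 X86.92 Y63.69
G01 X36.62 Y63.69
G01 X36.62 Y79.69
G0 X141.60 Y69.80
M3 S310
G01 X155.58 Y70.97 F2982
G01 X169.50 Y57.06
G01 X177.45 Y44.82
G01 X173.54 Y50.98
M5
G0 X0.00 Y0.00

Since the viewBox matches the mm dimensions, user units are millimetres directly. The only transform is the Y-flip y_m = 120.22 − y_svg.

Shape 1 is a rectangle drawn with `<polygon>`. Its stroke #ff00ff means engrave at S310, F2982. After flipping Y the toolpath is (36.62,79.69) → (86.92,79.69) → (86.92,63.69) → (36.62,63.69) → (36.62,79.69), returning to the start.

Shape 2 is a cubic bezier drawn with `<path>`. Its stroke #ff00ff means engrave at S310, F2982. After flipping Y the toolpath is (141.60,69.80) → (155.58,70.97) → (169.50,57.06) → (177.45,44.82) → (173.54,50.98).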